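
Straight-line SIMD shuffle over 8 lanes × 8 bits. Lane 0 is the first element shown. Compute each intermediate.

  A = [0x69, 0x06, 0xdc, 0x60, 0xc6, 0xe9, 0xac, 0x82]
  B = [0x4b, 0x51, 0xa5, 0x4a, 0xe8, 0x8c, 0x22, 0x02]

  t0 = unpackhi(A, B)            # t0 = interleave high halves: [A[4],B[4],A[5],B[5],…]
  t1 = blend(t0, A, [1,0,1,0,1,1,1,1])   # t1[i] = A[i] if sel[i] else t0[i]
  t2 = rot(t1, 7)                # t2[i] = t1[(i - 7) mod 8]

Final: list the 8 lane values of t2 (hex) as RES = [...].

RES = [ 0xe8  0xdc  0x8c  0xc6  0xe9  0xac  0x82  0x69 ]

→ t0 |c6|e8|e9|8c|ac|22|82|02|
→ t1 |69|e8|dc|8c|c6|e9|ac|82|
→ t2 |e8|dc|8c|c6|e9|ac|82|69|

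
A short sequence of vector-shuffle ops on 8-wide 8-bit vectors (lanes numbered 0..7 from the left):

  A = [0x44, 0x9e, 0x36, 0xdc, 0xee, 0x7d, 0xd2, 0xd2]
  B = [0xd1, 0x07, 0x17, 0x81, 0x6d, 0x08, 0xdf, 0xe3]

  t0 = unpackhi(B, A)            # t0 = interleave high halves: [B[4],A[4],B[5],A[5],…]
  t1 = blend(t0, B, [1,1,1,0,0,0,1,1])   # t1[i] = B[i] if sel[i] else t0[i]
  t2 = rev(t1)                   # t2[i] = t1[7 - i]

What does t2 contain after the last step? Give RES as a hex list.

→ t0 |6d|ee|08|7d|df|d2|e3|d2|
→ t1 |d1|07|17|7d|df|d2|df|e3|
→ t2 |e3|df|d2|df|7d|17|07|d1|

RES = [0xe3, 0xdf, 0xd2, 0xdf, 0x7d, 0x17, 0x07, 0xd1]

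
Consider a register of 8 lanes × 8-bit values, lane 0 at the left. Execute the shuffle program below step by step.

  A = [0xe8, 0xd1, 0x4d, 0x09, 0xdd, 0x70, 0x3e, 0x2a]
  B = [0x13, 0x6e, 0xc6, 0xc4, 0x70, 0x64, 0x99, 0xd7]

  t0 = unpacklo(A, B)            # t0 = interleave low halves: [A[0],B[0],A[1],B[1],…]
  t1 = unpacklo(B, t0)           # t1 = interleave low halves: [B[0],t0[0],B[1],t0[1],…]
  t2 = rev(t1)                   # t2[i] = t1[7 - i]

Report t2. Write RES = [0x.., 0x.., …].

  t0: e8 13 d1 6e 4d c6 09 c4
  t1: 13 e8 6e 13 c6 d1 c4 6e
  t2: 6e c4 d1 c6 13 6e e8 13

RES = [ 0x6e  0xc4  0xd1  0xc6  0x13  0x6e  0xe8  0x13 ]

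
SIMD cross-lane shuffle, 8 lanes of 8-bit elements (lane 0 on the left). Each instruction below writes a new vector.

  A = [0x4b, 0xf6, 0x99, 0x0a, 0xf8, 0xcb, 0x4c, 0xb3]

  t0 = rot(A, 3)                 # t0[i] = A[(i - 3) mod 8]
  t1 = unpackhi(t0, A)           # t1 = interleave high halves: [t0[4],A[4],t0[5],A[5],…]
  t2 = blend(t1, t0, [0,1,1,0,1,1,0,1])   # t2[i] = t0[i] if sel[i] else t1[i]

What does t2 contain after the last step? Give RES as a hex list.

  t0: cb 4c b3 4b f6 99 0a f8
  t1: f6 f8 99 cb 0a 4c f8 b3
  t2: f6 4c b3 cb f6 99 f8 f8

RES = [0xf6, 0x4c, 0xb3, 0xcb, 0xf6, 0x99, 0xf8, 0xf8]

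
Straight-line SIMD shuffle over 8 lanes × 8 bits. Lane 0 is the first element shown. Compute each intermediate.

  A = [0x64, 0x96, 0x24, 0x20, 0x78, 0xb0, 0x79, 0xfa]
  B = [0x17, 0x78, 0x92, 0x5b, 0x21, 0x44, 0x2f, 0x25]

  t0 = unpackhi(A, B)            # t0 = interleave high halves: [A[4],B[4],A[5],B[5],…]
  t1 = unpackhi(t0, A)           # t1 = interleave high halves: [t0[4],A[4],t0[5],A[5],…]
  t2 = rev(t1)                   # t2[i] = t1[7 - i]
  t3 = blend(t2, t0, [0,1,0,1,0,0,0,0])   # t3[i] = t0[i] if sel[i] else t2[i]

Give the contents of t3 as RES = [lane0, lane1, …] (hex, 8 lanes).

t0 = [0x78, 0x21, 0xb0, 0x44, 0x79, 0x2f, 0xfa, 0x25]
t1 = [0x79, 0x78, 0x2f, 0xb0, 0xfa, 0x79, 0x25, 0xfa]
t2 = [0xfa, 0x25, 0x79, 0xfa, 0xb0, 0x2f, 0x78, 0x79]
t3 = [0xfa, 0x21, 0x79, 0x44, 0xb0, 0x2f, 0x78, 0x79]

RES = [0xfa, 0x21, 0x79, 0x44, 0xb0, 0x2f, 0x78, 0x79]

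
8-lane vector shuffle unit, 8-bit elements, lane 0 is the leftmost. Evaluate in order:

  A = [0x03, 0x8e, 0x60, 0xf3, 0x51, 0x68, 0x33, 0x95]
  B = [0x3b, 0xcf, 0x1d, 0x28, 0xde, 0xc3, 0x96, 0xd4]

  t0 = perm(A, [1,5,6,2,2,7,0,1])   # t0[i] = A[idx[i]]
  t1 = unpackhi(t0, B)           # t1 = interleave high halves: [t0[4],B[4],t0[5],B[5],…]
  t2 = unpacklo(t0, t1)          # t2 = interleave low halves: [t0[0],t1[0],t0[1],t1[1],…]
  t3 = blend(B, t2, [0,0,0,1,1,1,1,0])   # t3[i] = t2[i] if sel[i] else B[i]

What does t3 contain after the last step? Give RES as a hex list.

RES = [0x3b, 0xcf, 0x1d, 0xde, 0x33, 0x95, 0x60, 0xd4]

  t0: 8e 68 33 60 60 95 03 8e
  t1: 60 de 95 c3 03 96 8e d4
  t2: 8e 60 68 de 33 95 60 c3
  t3: 3b cf 1d de 33 95 60 d4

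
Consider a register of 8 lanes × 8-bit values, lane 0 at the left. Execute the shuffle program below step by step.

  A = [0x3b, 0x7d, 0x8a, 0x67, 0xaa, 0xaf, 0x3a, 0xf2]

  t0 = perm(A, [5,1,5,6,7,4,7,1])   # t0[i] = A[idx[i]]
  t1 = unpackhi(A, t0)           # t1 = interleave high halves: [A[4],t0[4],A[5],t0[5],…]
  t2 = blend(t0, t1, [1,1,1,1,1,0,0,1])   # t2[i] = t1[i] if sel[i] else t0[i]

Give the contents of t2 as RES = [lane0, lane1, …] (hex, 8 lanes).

t0 = [0xaf, 0x7d, 0xaf, 0x3a, 0xf2, 0xaa, 0xf2, 0x7d]
t1 = [0xaa, 0xf2, 0xaf, 0xaa, 0x3a, 0xf2, 0xf2, 0x7d]
t2 = [0xaa, 0xf2, 0xaf, 0xaa, 0x3a, 0xaa, 0xf2, 0x7d]

RES = [ 0xaa  0xf2  0xaf  0xaa  0x3a  0xaa  0xf2  0x7d ]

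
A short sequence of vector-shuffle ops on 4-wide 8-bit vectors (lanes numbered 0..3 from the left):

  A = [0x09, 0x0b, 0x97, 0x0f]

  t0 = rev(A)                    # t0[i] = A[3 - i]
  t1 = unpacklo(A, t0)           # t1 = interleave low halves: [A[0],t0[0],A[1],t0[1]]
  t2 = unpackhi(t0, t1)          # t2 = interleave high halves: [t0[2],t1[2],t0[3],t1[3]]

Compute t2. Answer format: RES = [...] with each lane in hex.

RES = [ 0x0b  0x0b  0x09  0x97 ]

t0 = [0x0f, 0x97, 0x0b, 0x09]
t1 = [0x09, 0x0f, 0x0b, 0x97]
t2 = [0x0b, 0x0b, 0x09, 0x97]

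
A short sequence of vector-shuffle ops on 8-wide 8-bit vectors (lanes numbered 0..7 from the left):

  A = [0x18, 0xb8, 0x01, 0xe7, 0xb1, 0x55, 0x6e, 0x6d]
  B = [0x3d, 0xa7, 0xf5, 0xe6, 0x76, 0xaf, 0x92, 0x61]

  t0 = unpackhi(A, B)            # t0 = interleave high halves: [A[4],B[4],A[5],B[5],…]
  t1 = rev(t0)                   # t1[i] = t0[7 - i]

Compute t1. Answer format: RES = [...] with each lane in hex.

RES = [0x61, 0x6d, 0x92, 0x6e, 0xaf, 0x55, 0x76, 0xb1]

→ t0 |b1|76|55|af|6e|92|6d|61|
→ t1 |61|6d|92|6e|af|55|76|b1|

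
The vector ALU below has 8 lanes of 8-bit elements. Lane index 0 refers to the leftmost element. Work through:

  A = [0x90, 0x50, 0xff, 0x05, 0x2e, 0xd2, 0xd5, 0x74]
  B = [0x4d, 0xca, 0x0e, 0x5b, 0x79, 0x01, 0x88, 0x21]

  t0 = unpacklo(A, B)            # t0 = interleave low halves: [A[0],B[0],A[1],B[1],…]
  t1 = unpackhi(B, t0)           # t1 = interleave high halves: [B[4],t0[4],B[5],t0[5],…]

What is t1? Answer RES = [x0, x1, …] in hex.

RES = [0x79, 0xff, 0x01, 0x0e, 0x88, 0x05, 0x21, 0x5b]

→ t0 |90|4d|50|ca|ff|0e|05|5b|
→ t1 |79|ff|01|0e|88|05|21|5b|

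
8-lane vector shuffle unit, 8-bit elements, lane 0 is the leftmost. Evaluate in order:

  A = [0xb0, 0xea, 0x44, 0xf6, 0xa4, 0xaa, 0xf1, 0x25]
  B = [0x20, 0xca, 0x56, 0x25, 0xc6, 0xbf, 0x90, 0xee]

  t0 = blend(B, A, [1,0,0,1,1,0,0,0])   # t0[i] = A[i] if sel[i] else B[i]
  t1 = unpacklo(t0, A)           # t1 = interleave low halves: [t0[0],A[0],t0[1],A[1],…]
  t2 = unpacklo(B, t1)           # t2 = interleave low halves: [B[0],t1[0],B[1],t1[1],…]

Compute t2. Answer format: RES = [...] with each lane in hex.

RES = [ 0x20  0xb0  0xca  0xb0  0x56  0xca  0x25  0xea ]

→ t0 |b0|ca|56|f6|a4|bf|90|ee|
→ t1 |b0|b0|ca|ea|56|44|f6|f6|
→ t2 |20|b0|ca|b0|56|ca|25|ea|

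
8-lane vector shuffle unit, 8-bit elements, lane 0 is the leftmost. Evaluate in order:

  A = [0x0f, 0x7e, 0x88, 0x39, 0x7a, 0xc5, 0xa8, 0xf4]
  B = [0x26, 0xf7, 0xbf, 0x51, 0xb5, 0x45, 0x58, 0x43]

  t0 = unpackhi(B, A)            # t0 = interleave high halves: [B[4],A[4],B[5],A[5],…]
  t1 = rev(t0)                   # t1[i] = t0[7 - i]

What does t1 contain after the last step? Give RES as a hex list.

RES = [0xf4, 0x43, 0xa8, 0x58, 0xc5, 0x45, 0x7a, 0xb5]

→ t0 |b5|7a|45|c5|58|a8|43|f4|
→ t1 |f4|43|a8|58|c5|45|7a|b5|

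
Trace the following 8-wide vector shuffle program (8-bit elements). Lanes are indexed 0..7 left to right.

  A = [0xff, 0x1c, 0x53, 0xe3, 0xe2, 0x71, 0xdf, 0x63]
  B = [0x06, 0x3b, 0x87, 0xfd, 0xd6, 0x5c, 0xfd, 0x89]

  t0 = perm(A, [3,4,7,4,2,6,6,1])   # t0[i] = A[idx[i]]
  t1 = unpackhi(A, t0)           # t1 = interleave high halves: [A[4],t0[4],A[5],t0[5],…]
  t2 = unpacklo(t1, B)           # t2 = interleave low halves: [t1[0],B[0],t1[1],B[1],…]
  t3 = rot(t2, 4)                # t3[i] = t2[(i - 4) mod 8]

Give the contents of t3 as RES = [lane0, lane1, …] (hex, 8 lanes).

  t0: e3 e2 63 e2 53 df df 1c
  t1: e2 53 71 df df df 63 1c
  t2: e2 06 53 3b 71 87 df fd
  t3: 71 87 df fd e2 06 53 3b

RES = [0x71, 0x87, 0xdf, 0xfd, 0xe2, 0x06, 0x53, 0x3b]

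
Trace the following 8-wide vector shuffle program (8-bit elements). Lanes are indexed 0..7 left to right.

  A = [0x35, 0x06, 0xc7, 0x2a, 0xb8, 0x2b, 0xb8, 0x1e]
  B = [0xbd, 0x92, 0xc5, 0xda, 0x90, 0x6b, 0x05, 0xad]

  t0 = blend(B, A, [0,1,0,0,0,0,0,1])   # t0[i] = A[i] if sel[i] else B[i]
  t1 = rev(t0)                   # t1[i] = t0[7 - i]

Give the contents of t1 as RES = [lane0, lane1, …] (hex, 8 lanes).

t0 = [0xbd, 0x06, 0xc5, 0xda, 0x90, 0x6b, 0x05, 0x1e]
t1 = [0x1e, 0x05, 0x6b, 0x90, 0xda, 0xc5, 0x06, 0xbd]

RES = [0x1e, 0x05, 0x6b, 0x90, 0xda, 0xc5, 0x06, 0xbd]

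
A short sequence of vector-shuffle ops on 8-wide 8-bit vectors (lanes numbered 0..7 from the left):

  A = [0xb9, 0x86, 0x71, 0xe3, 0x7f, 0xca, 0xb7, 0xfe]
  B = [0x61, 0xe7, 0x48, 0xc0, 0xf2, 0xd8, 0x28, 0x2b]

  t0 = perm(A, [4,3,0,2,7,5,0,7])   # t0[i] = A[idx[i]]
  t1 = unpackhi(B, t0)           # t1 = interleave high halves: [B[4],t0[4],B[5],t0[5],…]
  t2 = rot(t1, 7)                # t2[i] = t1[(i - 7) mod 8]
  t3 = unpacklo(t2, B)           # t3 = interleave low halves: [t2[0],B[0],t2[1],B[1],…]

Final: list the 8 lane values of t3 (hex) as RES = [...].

t0 = [0x7f, 0xe3, 0xb9, 0x71, 0xfe, 0xca, 0xb9, 0xfe]
t1 = [0xf2, 0xfe, 0xd8, 0xca, 0x28, 0xb9, 0x2b, 0xfe]
t2 = [0xfe, 0xd8, 0xca, 0x28, 0xb9, 0x2b, 0xfe, 0xf2]
t3 = [0xfe, 0x61, 0xd8, 0xe7, 0xca, 0x48, 0x28, 0xc0]

RES = [ 0xfe  0x61  0xd8  0xe7  0xca  0x48  0x28  0xc0 ]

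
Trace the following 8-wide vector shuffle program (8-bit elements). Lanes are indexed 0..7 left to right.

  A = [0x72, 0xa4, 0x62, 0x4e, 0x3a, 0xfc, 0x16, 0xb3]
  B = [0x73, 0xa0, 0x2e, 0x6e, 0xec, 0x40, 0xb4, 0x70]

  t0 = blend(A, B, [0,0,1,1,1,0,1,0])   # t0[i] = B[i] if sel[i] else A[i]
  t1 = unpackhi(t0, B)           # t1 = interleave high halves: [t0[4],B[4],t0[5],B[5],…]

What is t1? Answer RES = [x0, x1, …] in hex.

RES = [0xec, 0xec, 0xfc, 0x40, 0xb4, 0xb4, 0xb3, 0x70]

→ t0 |72|a4|2e|6e|ec|fc|b4|b3|
→ t1 |ec|ec|fc|40|b4|b4|b3|70|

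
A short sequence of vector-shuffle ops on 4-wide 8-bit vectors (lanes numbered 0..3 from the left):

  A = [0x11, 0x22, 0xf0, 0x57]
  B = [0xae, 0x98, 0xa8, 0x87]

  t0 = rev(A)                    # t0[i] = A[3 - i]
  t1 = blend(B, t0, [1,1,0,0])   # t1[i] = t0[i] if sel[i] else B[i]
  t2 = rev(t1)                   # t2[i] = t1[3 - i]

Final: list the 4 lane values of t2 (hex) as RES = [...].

RES = [0x87, 0xa8, 0xf0, 0x57]

  t0: 57 f0 22 11
  t1: 57 f0 a8 87
  t2: 87 a8 f0 57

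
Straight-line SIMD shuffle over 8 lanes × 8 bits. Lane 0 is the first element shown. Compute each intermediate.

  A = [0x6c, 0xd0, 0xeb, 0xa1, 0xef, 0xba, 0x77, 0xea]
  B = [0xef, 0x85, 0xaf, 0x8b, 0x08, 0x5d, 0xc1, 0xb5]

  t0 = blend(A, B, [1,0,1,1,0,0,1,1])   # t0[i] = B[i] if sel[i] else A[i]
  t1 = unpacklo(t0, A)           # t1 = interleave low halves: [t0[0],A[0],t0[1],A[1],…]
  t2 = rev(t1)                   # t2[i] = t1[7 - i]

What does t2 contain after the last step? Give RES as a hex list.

  t0: ef d0 af 8b ef ba c1 b5
  t1: ef 6c d0 d0 af eb 8b a1
  t2: a1 8b eb af d0 d0 6c ef

RES = [0xa1, 0x8b, 0xeb, 0xaf, 0xd0, 0xd0, 0x6c, 0xef]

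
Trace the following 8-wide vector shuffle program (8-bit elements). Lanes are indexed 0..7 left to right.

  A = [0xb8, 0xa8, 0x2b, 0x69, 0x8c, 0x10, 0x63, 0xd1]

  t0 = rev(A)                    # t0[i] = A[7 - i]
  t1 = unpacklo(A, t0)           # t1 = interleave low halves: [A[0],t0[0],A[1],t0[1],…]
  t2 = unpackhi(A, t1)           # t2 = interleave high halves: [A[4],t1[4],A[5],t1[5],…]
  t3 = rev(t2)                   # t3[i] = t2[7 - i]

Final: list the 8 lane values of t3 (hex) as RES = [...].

RES = [ 0x8c  0xd1  0x69  0x63  0x10  0x10  0x2b  0x8c ]

  t0: d1 63 10 8c 69 2b a8 b8
  t1: b8 d1 a8 63 2b 10 69 8c
  t2: 8c 2b 10 10 63 69 d1 8c
  t3: 8c d1 69 63 10 10 2b 8c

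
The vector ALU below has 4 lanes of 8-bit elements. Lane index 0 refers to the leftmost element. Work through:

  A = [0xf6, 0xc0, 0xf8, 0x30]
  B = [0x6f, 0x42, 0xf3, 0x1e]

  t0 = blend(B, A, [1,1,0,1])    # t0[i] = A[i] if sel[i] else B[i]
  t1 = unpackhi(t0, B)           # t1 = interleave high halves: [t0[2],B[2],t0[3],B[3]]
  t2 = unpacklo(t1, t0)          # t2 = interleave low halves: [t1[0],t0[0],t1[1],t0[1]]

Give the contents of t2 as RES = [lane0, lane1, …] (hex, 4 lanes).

→ t0 |f6|c0|f3|30|
→ t1 |f3|f3|30|1e|
→ t2 |f3|f6|f3|c0|

RES = [0xf3, 0xf6, 0xf3, 0xc0]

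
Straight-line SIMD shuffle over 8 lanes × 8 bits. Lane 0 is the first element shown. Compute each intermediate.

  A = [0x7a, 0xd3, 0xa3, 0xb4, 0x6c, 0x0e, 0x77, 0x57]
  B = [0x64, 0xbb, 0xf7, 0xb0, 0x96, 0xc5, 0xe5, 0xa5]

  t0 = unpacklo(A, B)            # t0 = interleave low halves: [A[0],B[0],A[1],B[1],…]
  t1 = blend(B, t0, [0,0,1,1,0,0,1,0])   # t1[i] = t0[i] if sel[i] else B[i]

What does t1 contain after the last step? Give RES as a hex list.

→ t0 |7a|64|d3|bb|a3|f7|b4|b0|
→ t1 |64|bb|d3|bb|96|c5|b4|a5|

RES = [0x64, 0xbb, 0xd3, 0xbb, 0x96, 0xc5, 0xb4, 0xa5]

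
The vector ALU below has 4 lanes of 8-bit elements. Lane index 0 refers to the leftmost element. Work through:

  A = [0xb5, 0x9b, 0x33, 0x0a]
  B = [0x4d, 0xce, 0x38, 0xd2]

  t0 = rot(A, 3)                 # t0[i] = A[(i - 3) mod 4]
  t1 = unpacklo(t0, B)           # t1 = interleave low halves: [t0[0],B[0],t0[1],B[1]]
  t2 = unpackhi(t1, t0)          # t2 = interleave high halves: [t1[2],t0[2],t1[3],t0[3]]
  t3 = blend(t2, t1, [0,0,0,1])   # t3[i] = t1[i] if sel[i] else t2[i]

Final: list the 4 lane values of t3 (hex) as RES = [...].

→ t0 |9b|33|0a|b5|
→ t1 |9b|4d|33|ce|
→ t2 |33|0a|ce|b5|
→ t3 |33|0a|ce|ce|

RES = [ 0x33  0x0a  0xce  0xce ]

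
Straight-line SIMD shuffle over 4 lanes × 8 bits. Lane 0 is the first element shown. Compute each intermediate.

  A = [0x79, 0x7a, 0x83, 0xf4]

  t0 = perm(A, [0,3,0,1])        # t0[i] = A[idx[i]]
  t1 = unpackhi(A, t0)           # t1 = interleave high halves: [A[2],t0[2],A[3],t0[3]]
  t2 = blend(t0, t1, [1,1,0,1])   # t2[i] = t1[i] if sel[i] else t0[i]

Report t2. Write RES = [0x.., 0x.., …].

RES = [ 0x83  0x79  0x79  0x7a ]

t0 = [0x79, 0xf4, 0x79, 0x7a]
t1 = [0x83, 0x79, 0xf4, 0x7a]
t2 = [0x83, 0x79, 0x79, 0x7a]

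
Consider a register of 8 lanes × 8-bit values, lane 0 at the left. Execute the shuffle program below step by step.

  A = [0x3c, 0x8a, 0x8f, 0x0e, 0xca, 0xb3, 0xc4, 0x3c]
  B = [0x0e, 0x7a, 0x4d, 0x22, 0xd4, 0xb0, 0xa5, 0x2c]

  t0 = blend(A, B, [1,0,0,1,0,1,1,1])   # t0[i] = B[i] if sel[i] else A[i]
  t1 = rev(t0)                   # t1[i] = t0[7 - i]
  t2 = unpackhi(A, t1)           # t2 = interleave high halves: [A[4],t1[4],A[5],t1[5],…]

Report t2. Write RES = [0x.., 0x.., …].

RES = [ 0xca  0x22  0xb3  0x8f  0xc4  0x8a  0x3c  0x0e ]

t0 = [0x0e, 0x8a, 0x8f, 0x22, 0xca, 0xb0, 0xa5, 0x2c]
t1 = [0x2c, 0xa5, 0xb0, 0xca, 0x22, 0x8f, 0x8a, 0x0e]
t2 = [0xca, 0x22, 0xb3, 0x8f, 0xc4, 0x8a, 0x3c, 0x0e]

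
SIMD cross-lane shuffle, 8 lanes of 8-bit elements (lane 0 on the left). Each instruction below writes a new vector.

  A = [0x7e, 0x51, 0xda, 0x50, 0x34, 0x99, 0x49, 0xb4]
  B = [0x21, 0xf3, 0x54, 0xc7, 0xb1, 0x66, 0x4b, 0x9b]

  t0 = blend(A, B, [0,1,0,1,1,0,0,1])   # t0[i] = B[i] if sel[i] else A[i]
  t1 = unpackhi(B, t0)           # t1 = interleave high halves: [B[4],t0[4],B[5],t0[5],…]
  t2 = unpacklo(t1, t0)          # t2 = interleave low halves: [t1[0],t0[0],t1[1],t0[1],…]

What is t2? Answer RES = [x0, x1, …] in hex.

RES = [ 0xb1  0x7e  0xb1  0xf3  0x66  0xda  0x99  0xc7 ]

  t0: 7e f3 da c7 b1 99 49 9b
  t1: b1 b1 66 99 4b 49 9b 9b
  t2: b1 7e b1 f3 66 da 99 c7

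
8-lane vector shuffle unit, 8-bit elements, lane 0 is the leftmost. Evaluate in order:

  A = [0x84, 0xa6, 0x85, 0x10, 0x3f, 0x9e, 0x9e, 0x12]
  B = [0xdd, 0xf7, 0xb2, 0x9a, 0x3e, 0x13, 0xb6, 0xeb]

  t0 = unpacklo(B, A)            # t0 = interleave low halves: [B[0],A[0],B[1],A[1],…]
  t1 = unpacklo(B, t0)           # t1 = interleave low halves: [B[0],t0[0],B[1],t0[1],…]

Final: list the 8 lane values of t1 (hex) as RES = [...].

RES = [ 0xdd  0xdd  0xf7  0x84  0xb2  0xf7  0x9a  0xa6 ]

t0 = [0xdd, 0x84, 0xf7, 0xa6, 0xb2, 0x85, 0x9a, 0x10]
t1 = [0xdd, 0xdd, 0xf7, 0x84, 0xb2, 0xf7, 0x9a, 0xa6]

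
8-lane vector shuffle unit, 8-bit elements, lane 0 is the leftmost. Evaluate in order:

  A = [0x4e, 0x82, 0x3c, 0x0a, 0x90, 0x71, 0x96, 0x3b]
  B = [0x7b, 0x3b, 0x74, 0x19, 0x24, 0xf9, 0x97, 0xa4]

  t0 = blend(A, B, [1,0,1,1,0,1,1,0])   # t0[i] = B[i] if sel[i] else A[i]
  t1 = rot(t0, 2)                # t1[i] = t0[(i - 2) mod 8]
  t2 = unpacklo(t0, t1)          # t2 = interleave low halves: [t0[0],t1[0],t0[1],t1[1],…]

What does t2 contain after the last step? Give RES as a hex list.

  t0: 7b 82 74 19 90 f9 97 3b
  t1: 97 3b 7b 82 74 19 90 f9
  t2: 7b 97 82 3b 74 7b 19 82

RES = [0x7b, 0x97, 0x82, 0x3b, 0x74, 0x7b, 0x19, 0x82]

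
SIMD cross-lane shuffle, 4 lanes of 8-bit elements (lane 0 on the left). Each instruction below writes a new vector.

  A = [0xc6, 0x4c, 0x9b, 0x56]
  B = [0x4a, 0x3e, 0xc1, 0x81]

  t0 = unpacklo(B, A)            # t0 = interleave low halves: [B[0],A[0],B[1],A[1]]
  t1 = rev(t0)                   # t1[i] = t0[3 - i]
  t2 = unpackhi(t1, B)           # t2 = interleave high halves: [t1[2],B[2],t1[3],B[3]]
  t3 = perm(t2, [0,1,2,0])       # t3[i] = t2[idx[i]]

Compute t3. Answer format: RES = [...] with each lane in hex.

→ t0 |4a|c6|3e|4c|
→ t1 |4c|3e|c6|4a|
→ t2 |c6|c1|4a|81|
→ t3 |c6|c1|4a|c6|

RES = [0xc6, 0xc1, 0x4a, 0xc6]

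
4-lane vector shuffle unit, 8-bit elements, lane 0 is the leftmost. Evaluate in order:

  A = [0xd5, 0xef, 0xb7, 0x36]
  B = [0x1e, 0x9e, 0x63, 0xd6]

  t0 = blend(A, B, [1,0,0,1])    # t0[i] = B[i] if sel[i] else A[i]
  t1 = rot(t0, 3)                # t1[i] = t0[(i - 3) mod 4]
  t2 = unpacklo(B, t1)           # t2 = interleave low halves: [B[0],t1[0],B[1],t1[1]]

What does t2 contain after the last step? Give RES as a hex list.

RES = [ 0x1e  0xef  0x9e  0xb7 ]

t0 = [0x1e, 0xef, 0xb7, 0xd6]
t1 = [0xef, 0xb7, 0xd6, 0x1e]
t2 = [0x1e, 0xef, 0x9e, 0xb7]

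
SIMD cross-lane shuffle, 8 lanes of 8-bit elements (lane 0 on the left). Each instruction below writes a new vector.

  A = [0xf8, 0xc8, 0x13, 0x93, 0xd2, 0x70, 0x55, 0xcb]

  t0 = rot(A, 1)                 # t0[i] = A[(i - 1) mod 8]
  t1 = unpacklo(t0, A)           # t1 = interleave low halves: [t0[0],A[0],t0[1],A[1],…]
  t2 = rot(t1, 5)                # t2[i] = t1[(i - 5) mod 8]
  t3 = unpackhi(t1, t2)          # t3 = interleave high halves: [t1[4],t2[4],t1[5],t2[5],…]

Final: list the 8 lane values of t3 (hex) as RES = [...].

  t0: cb f8 c8 13 93 d2 70 55
  t1: cb f8 f8 c8 c8 13 13 93
  t2: c8 c8 13 13 93 cb f8 f8
  t3: c8 93 13 cb 13 f8 93 f8

RES = [0xc8, 0x93, 0x13, 0xcb, 0x13, 0xf8, 0x93, 0xf8]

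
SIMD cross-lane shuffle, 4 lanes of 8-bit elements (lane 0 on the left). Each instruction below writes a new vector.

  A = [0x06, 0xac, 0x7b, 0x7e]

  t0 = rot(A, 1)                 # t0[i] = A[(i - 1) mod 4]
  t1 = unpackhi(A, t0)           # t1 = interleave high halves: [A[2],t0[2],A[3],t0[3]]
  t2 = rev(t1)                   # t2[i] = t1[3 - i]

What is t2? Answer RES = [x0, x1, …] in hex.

RES = [0x7b, 0x7e, 0xac, 0x7b]

→ t0 |7e|06|ac|7b|
→ t1 |7b|ac|7e|7b|
→ t2 |7b|7e|ac|7b|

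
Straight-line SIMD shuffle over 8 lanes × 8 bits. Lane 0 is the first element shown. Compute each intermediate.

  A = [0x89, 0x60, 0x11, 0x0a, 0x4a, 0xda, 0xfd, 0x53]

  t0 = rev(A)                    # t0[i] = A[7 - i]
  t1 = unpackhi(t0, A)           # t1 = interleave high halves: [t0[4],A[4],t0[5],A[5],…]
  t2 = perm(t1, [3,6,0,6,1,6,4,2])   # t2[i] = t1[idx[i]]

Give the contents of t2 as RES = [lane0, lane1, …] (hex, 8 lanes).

RES = [0xda, 0x89, 0x0a, 0x89, 0x4a, 0x89, 0x60, 0x11]

→ t0 |53|fd|da|4a|0a|11|60|89|
→ t1 |0a|4a|11|da|60|fd|89|53|
→ t2 |da|89|0a|89|4a|89|60|11|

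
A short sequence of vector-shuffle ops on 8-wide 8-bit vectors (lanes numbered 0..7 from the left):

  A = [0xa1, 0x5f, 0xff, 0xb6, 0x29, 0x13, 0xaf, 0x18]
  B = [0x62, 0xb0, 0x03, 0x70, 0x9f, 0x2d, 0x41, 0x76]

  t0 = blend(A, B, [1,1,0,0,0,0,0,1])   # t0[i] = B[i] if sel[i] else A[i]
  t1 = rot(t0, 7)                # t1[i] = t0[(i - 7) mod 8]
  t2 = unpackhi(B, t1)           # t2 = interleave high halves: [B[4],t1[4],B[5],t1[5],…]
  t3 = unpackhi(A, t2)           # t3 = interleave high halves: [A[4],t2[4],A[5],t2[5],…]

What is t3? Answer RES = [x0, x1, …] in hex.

RES = [0x29, 0x41, 0x13, 0x76, 0xaf, 0x76, 0x18, 0x62]

t0 = [0x62, 0xb0, 0xff, 0xb6, 0x29, 0x13, 0xaf, 0x76]
t1 = [0xb0, 0xff, 0xb6, 0x29, 0x13, 0xaf, 0x76, 0x62]
t2 = [0x9f, 0x13, 0x2d, 0xaf, 0x41, 0x76, 0x76, 0x62]
t3 = [0x29, 0x41, 0x13, 0x76, 0xaf, 0x76, 0x18, 0x62]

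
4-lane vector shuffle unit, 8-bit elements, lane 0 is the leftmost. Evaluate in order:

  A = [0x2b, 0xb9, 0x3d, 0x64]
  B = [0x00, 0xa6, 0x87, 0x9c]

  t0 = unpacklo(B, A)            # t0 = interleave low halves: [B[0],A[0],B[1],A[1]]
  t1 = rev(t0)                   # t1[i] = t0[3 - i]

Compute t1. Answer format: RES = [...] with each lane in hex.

  t0: 00 2b a6 b9
  t1: b9 a6 2b 00

RES = [ 0xb9  0xa6  0x2b  0x00 ]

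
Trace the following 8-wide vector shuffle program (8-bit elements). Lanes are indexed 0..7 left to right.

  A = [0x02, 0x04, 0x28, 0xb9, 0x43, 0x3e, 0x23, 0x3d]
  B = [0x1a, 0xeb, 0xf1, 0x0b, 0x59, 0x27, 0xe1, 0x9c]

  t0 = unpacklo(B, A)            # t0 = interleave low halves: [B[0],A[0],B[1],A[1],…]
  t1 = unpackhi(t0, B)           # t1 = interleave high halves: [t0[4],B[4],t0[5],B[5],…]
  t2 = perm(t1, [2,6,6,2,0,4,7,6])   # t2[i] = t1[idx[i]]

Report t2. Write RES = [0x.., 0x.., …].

→ t0 |1a|02|eb|04|f1|28|0b|b9|
→ t1 |f1|59|28|27|0b|e1|b9|9c|
→ t2 |28|b9|b9|28|f1|0b|9c|b9|

RES = [0x28, 0xb9, 0xb9, 0x28, 0xf1, 0x0b, 0x9c, 0xb9]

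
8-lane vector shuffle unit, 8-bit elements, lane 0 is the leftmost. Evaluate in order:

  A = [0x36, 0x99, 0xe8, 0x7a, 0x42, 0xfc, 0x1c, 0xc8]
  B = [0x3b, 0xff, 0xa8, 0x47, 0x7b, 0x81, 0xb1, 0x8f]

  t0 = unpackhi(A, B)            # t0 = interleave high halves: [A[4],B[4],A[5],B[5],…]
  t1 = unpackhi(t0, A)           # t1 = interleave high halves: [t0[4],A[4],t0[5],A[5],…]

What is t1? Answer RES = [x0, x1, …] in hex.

RES = [ 0x1c  0x42  0xb1  0xfc  0xc8  0x1c  0x8f  0xc8 ]

  t0: 42 7b fc 81 1c b1 c8 8f
  t1: 1c 42 b1 fc c8 1c 8f c8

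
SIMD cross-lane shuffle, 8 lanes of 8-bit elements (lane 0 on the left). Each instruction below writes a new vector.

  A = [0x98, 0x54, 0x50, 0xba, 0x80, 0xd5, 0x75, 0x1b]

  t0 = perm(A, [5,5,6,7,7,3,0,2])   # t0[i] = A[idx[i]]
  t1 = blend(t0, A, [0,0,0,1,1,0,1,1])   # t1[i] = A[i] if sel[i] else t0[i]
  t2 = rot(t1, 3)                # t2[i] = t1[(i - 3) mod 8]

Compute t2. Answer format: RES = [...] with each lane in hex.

→ t0 |d5|d5|75|1b|1b|ba|98|50|
→ t1 |d5|d5|75|ba|80|ba|75|1b|
→ t2 |ba|75|1b|d5|d5|75|ba|80|

RES = [ 0xba  0x75  0x1b  0xd5  0xd5  0x75  0xba  0x80 ]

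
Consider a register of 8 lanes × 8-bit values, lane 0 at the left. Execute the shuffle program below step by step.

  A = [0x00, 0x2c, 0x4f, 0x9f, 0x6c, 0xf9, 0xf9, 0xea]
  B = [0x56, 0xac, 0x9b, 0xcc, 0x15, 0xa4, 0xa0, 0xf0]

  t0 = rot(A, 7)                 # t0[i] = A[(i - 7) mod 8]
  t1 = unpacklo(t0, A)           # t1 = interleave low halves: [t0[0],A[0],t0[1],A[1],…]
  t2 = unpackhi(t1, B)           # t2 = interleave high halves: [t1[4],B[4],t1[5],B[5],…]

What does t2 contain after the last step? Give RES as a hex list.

  t0: 2c 4f 9f 6c f9 f9 ea 00
  t1: 2c 00 4f 2c 9f 4f 6c 9f
  t2: 9f 15 4f a4 6c a0 9f f0

RES = [0x9f, 0x15, 0x4f, 0xa4, 0x6c, 0xa0, 0x9f, 0xf0]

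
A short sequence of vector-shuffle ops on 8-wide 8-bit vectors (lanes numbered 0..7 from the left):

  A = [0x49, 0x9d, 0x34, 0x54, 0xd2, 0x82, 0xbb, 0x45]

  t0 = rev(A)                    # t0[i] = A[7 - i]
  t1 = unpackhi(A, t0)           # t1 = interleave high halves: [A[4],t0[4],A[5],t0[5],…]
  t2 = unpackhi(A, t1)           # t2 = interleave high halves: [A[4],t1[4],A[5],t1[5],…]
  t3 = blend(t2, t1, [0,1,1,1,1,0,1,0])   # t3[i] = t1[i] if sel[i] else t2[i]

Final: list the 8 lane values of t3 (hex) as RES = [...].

  t0: 45 bb 82 d2 54 34 9d 49
  t1: d2 54 82 34 bb 9d 45 49
  t2: d2 bb 82 9d bb 45 45 49
  t3: d2 54 82 34 bb 45 45 49

RES = [0xd2, 0x54, 0x82, 0x34, 0xbb, 0x45, 0x45, 0x49]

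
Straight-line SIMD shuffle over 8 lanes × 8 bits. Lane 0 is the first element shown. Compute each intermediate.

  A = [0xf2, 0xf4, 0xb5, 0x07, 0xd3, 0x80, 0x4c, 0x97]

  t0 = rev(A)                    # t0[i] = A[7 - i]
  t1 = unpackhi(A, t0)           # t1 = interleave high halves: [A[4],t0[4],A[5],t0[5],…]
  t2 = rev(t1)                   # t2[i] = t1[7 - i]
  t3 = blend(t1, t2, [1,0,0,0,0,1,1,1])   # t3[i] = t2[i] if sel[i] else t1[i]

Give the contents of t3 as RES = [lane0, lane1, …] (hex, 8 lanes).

  t0: 97 4c 80 d3 07 b5 f4 f2
  t1: d3 07 80 b5 4c f4 97 f2
  t2: f2 97 f4 4c b5 80 07 d3
  t3: f2 07 80 b5 4c 80 07 d3

RES = [ 0xf2  0x07  0x80  0xb5  0x4c  0x80  0x07  0xd3 ]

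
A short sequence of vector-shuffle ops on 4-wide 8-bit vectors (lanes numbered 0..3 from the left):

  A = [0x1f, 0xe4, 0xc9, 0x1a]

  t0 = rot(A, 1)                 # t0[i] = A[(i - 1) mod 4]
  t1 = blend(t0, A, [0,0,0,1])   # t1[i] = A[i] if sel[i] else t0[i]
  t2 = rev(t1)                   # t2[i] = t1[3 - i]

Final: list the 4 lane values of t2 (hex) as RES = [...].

→ t0 |1a|1f|e4|c9|
→ t1 |1a|1f|e4|1a|
→ t2 |1a|e4|1f|1a|

RES = [ 0x1a  0xe4  0x1f  0x1a ]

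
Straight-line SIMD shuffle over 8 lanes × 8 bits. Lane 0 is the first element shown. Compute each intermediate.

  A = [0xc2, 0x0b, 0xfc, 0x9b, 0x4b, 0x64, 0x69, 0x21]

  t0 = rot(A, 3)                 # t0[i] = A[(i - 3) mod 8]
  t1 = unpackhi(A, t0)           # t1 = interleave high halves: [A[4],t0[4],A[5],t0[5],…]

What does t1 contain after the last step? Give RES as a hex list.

RES = [ 0x4b  0x0b  0x64  0xfc  0x69  0x9b  0x21  0x4b ]

t0 = [0x64, 0x69, 0x21, 0xc2, 0x0b, 0xfc, 0x9b, 0x4b]
t1 = [0x4b, 0x0b, 0x64, 0xfc, 0x69, 0x9b, 0x21, 0x4b]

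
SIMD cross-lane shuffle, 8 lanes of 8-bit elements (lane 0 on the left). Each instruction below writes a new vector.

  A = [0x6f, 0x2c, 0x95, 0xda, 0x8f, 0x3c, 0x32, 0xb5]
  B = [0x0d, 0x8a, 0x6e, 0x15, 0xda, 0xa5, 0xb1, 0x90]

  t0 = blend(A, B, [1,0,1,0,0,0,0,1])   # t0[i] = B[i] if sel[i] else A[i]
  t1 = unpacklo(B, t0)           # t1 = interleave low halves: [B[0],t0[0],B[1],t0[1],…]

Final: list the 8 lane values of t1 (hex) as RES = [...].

RES = [0x0d, 0x0d, 0x8a, 0x2c, 0x6e, 0x6e, 0x15, 0xda]

t0 = [0x0d, 0x2c, 0x6e, 0xda, 0x8f, 0x3c, 0x32, 0x90]
t1 = [0x0d, 0x0d, 0x8a, 0x2c, 0x6e, 0x6e, 0x15, 0xda]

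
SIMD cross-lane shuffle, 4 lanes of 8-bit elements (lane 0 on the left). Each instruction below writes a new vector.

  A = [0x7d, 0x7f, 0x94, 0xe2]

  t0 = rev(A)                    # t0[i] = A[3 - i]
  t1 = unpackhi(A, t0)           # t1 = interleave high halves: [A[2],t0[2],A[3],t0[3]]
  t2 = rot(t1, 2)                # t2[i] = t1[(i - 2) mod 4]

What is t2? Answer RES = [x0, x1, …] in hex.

  t0: e2 94 7f 7d
  t1: 94 7f e2 7d
  t2: e2 7d 94 7f

RES = [ 0xe2  0x7d  0x94  0x7f ]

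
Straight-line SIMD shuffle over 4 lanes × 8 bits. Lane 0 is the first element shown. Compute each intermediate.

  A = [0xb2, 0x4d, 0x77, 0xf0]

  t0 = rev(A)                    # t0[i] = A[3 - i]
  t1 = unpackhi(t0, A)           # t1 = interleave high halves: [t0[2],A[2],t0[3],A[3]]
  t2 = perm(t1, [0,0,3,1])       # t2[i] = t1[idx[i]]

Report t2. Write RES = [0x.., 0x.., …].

  t0: f0 77 4d b2
  t1: 4d 77 b2 f0
  t2: 4d 4d f0 77

RES = [0x4d, 0x4d, 0xf0, 0x77]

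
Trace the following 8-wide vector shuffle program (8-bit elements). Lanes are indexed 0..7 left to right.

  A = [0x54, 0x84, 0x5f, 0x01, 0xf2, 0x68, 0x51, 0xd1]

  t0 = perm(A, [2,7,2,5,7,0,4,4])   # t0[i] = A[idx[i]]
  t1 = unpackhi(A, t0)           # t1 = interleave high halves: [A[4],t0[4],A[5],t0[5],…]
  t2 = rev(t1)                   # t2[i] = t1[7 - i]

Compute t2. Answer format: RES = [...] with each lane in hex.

RES = [0xf2, 0xd1, 0xf2, 0x51, 0x54, 0x68, 0xd1, 0xf2]

→ t0 |5f|d1|5f|68|d1|54|f2|f2|
→ t1 |f2|d1|68|54|51|f2|d1|f2|
→ t2 |f2|d1|f2|51|54|68|d1|f2|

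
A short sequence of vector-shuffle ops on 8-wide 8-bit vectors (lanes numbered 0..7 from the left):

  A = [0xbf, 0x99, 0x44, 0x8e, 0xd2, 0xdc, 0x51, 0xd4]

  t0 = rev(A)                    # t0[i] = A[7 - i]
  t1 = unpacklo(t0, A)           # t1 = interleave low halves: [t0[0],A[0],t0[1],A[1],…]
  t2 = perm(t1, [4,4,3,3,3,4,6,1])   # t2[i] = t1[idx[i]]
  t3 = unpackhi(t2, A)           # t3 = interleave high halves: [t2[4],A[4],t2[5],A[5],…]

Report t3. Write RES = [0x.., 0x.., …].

RES = [ 0x99  0xd2  0xdc  0xdc  0xd2  0x51  0xbf  0xd4 ]

t0 = [0xd4, 0x51, 0xdc, 0xd2, 0x8e, 0x44, 0x99, 0xbf]
t1 = [0xd4, 0xbf, 0x51, 0x99, 0xdc, 0x44, 0xd2, 0x8e]
t2 = [0xdc, 0xdc, 0x99, 0x99, 0x99, 0xdc, 0xd2, 0xbf]
t3 = [0x99, 0xd2, 0xdc, 0xdc, 0xd2, 0x51, 0xbf, 0xd4]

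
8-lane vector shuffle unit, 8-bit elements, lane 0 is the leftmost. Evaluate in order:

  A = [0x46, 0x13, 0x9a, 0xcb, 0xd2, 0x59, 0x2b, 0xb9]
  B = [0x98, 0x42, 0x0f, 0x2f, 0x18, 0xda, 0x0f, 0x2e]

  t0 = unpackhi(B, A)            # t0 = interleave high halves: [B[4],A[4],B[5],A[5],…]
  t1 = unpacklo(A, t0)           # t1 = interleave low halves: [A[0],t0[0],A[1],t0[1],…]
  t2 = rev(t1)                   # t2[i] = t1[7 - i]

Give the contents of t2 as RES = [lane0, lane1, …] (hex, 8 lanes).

RES = [ 0x59  0xcb  0xda  0x9a  0xd2  0x13  0x18  0x46 ]

t0 = [0x18, 0xd2, 0xda, 0x59, 0x0f, 0x2b, 0x2e, 0xb9]
t1 = [0x46, 0x18, 0x13, 0xd2, 0x9a, 0xda, 0xcb, 0x59]
t2 = [0x59, 0xcb, 0xda, 0x9a, 0xd2, 0x13, 0x18, 0x46]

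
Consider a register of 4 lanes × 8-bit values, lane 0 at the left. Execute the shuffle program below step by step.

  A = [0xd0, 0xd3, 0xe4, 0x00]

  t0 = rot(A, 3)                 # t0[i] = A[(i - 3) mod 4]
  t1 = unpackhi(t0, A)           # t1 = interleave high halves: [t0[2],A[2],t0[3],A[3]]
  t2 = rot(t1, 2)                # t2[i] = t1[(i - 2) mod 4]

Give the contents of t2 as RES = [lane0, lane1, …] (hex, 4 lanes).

  t0: d3 e4 00 d0
  t1: 00 e4 d0 00
  t2: d0 00 00 e4

RES = [ 0xd0  0x00  0x00  0xe4 ]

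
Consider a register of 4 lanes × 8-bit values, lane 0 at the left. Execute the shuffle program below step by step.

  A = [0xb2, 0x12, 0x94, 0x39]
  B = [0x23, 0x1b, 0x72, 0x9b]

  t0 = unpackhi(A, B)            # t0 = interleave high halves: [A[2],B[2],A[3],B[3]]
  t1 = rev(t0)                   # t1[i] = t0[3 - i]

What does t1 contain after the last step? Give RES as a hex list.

→ t0 |94|72|39|9b|
→ t1 |9b|39|72|94|

RES = [ 0x9b  0x39  0x72  0x94 ]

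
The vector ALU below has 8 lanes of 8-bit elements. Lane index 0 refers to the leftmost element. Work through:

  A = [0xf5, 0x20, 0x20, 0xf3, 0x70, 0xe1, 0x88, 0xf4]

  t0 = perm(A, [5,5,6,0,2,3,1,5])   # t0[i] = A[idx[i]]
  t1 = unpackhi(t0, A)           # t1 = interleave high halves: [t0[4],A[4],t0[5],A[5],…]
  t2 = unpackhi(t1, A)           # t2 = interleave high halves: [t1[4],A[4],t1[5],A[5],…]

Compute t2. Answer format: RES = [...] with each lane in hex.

  t0: e1 e1 88 f5 20 f3 20 e1
  t1: 20 70 f3 e1 20 88 e1 f4
  t2: 20 70 88 e1 e1 88 f4 f4

RES = [ 0x20  0x70  0x88  0xe1  0xe1  0x88  0xf4  0xf4 ]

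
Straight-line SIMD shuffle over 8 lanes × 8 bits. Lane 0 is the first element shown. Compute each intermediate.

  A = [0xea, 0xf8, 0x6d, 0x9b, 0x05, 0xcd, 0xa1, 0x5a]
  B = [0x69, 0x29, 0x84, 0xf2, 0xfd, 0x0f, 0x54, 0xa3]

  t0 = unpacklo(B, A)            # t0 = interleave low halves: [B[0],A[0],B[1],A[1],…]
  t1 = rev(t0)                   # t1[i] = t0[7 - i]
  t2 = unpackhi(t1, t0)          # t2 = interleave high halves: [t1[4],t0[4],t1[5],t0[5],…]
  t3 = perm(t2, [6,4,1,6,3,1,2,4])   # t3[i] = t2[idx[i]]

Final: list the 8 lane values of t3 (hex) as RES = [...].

t0 = [0x69, 0xea, 0x29, 0xf8, 0x84, 0x6d, 0xf2, 0x9b]
t1 = [0x9b, 0xf2, 0x6d, 0x84, 0xf8, 0x29, 0xea, 0x69]
t2 = [0xf8, 0x84, 0x29, 0x6d, 0xea, 0xf2, 0x69, 0x9b]
t3 = [0x69, 0xea, 0x84, 0x69, 0x6d, 0x84, 0x29, 0xea]

RES = [ 0x69  0xea  0x84  0x69  0x6d  0x84  0x29  0xea ]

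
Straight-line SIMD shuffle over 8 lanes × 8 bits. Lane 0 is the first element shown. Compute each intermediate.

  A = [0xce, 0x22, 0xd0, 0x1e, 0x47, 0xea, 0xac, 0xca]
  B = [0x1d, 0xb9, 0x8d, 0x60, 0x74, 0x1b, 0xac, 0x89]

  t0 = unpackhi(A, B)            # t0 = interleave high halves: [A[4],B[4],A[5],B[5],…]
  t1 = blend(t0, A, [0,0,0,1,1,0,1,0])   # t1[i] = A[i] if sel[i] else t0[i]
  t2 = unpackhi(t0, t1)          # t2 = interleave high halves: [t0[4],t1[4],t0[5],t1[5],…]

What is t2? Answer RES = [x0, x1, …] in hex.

→ t0 |47|74|ea|1b|ac|ac|ca|89|
→ t1 |47|74|ea|1e|47|ac|ac|89|
→ t2 |ac|47|ac|ac|ca|ac|89|89|

RES = [ 0xac  0x47  0xac  0xac  0xca  0xac  0x89  0x89 ]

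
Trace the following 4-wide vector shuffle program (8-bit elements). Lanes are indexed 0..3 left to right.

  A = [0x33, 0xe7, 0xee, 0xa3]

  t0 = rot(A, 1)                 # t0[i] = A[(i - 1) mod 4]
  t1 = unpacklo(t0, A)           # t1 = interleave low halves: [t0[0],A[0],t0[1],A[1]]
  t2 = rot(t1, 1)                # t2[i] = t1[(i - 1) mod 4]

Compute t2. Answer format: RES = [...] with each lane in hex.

RES = [0xe7, 0xa3, 0x33, 0x33]

t0 = [0xa3, 0x33, 0xe7, 0xee]
t1 = [0xa3, 0x33, 0x33, 0xe7]
t2 = [0xe7, 0xa3, 0x33, 0x33]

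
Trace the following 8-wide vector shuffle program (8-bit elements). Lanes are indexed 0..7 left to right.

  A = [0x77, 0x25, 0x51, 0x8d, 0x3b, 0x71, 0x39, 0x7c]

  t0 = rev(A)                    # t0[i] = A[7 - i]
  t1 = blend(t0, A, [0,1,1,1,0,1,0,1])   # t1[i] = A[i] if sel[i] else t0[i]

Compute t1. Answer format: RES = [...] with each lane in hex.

t0 = [0x7c, 0x39, 0x71, 0x3b, 0x8d, 0x51, 0x25, 0x77]
t1 = [0x7c, 0x25, 0x51, 0x8d, 0x8d, 0x71, 0x25, 0x7c]

RES = [ 0x7c  0x25  0x51  0x8d  0x8d  0x71  0x25  0x7c ]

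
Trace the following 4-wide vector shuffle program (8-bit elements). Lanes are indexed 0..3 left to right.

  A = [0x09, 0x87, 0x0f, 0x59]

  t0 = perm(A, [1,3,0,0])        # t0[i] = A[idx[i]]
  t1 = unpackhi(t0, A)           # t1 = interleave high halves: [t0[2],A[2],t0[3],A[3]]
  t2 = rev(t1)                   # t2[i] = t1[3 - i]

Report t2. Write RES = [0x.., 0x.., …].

→ t0 |87|59|09|09|
→ t1 |09|0f|09|59|
→ t2 |59|09|0f|09|

RES = [0x59, 0x09, 0x0f, 0x09]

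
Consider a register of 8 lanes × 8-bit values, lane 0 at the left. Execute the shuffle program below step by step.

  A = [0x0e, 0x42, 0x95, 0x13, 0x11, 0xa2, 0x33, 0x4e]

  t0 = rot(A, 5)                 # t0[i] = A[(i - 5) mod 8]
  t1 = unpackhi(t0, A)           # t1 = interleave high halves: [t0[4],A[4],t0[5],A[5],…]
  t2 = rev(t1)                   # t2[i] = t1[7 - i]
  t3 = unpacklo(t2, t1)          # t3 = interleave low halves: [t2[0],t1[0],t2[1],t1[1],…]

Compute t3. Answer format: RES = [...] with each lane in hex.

t0 = [0x13, 0x11, 0xa2, 0x33, 0x4e, 0x0e, 0x42, 0x95]
t1 = [0x4e, 0x11, 0x0e, 0xa2, 0x42, 0x33, 0x95, 0x4e]
t2 = [0x4e, 0x95, 0x33, 0x42, 0xa2, 0x0e, 0x11, 0x4e]
t3 = [0x4e, 0x4e, 0x95, 0x11, 0x33, 0x0e, 0x42, 0xa2]

RES = [0x4e, 0x4e, 0x95, 0x11, 0x33, 0x0e, 0x42, 0xa2]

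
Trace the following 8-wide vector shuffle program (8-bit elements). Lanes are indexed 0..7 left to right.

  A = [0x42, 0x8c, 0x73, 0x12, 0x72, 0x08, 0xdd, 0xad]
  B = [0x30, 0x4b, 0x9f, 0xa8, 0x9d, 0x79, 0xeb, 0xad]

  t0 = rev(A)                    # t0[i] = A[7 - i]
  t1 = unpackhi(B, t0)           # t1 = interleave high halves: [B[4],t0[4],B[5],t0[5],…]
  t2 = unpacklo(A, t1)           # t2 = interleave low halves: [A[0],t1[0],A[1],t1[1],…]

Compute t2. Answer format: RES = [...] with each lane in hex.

  t0: ad dd 08 72 12 73 8c 42
  t1: 9d 12 79 73 eb 8c ad 42
  t2: 42 9d 8c 12 73 79 12 73

RES = [0x42, 0x9d, 0x8c, 0x12, 0x73, 0x79, 0x12, 0x73]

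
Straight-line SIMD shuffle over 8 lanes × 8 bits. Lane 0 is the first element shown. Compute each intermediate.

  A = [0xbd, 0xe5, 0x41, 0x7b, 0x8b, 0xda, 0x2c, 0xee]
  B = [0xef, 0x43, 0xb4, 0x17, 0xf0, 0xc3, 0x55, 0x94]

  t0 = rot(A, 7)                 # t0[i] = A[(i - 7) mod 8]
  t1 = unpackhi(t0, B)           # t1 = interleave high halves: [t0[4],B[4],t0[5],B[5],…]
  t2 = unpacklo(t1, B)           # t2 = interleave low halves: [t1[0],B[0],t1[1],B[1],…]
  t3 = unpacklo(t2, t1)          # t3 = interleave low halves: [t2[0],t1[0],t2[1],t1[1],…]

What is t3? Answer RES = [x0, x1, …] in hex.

RES = [0xda, 0xda, 0xef, 0xf0, 0xf0, 0x2c, 0x43, 0xc3]

  t0: e5 41 7b 8b da 2c ee bd
  t1: da f0 2c c3 ee 55 bd 94
  t2: da ef f0 43 2c b4 c3 17
  t3: da da ef f0 f0 2c 43 c3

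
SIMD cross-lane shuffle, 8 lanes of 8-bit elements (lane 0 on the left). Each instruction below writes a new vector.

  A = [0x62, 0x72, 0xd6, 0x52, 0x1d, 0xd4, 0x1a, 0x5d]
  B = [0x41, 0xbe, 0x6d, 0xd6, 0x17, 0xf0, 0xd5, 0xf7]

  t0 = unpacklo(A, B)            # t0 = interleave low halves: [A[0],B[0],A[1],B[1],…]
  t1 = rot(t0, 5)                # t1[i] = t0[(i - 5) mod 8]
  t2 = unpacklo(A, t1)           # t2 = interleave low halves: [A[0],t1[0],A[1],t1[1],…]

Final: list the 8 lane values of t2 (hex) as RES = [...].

  t0: 62 41 72 be d6 6d 52 d6
  t1: be d6 6d 52 d6 62 41 72
  t2: 62 be 72 d6 d6 6d 52 52

RES = [ 0x62  0xbe  0x72  0xd6  0xd6  0x6d  0x52  0x52 ]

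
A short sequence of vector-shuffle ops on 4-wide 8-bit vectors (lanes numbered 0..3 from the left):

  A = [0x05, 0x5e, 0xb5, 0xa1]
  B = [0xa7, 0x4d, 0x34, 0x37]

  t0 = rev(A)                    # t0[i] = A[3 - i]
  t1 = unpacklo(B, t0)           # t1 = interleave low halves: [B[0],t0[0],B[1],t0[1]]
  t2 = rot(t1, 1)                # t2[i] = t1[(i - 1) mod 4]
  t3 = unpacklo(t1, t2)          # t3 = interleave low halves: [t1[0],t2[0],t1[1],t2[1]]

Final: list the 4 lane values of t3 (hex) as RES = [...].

  t0: a1 b5 5e 05
  t1: a7 a1 4d b5
  t2: b5 a7 a1 4d
  t3: a7 b5 a1 a7

RES = [ 0xa7  0xb5  0xa1  0xa7 ]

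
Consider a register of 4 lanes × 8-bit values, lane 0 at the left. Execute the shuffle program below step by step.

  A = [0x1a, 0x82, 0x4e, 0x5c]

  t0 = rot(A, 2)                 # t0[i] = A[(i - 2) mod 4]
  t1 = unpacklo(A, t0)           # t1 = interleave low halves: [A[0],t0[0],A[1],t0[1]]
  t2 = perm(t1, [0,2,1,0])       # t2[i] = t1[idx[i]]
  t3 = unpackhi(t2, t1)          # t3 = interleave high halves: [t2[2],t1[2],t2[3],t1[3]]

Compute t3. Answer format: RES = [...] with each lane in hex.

RES = [0x4e, 0x82, 0x1a, 0x5c]

  t0: 4e 5c 1a 82
  t1: 1a 4e 82 5c
  t2: 1a 82 4e 1a
  t3: 4e 82 1a 5c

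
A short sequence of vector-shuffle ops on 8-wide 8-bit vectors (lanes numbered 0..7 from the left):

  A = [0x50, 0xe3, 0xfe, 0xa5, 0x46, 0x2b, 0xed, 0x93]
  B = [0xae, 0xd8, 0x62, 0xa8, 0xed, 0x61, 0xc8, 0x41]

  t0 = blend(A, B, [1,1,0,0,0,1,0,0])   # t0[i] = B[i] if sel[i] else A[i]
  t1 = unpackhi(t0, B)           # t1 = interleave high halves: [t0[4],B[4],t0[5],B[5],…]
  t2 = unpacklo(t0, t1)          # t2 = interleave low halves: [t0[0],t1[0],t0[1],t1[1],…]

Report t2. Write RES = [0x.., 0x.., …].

RES = [ 0xae  0x46  0xd8  0xed  0xfe  0x61  0xa5  0x61 ]

t0 = [0xae, 0xd8, 0xfe, 0xa5, 0x46, 0x61, 0xed, 0x93]
t1 = [0x46, 0xed, 0x61, 0x61, 0xed, 0xc8, 0x93, 0x41]
t2 = [0xae, 0x46, 0xd8, 0xed, 0xfe, 0x61, 0xa5, 0x61]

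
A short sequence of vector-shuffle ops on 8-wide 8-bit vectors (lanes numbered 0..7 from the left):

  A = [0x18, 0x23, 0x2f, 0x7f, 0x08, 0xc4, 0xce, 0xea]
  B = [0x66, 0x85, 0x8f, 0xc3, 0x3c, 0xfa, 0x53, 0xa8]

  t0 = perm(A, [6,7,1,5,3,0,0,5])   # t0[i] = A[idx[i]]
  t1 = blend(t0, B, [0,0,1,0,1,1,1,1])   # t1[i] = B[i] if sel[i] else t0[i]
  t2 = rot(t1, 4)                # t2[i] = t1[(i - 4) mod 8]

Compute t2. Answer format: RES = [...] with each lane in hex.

→ t0 |ce|ea|23|c4|7f|18|18|c4|
→ t1 |ce|ea|8f|c4|3c|fa|53|a8|
→ t2 |3c|fa|53|a8|ce|ea|8f|c4|

RES = [ 0x3c  0xfa  0x53  0xa8  0xce  0xea  0x8f  0xc4 ]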